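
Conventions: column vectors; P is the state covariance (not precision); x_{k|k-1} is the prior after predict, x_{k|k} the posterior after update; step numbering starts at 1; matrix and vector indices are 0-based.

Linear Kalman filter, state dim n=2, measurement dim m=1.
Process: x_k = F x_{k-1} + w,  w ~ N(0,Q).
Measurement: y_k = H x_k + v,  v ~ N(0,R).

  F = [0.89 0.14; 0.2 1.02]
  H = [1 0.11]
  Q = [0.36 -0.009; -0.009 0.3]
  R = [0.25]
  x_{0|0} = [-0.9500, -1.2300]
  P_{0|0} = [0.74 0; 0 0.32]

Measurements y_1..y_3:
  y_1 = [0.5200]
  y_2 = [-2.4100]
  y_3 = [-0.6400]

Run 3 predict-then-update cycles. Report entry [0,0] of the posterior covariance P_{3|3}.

step 1: x^-=[-1.0177, -1.4446]  P^-=[0.9524 0.1684; 0.1684 0.6625]  S=[1.2475]  K=[0.7783; 0.1934]  nu=[1.6966]  x^+=[0.3028, -1.1164]  P^+=[0.1967 -0.0194; -0.0194 0.6159]
step 2: x^-=[0.1132, -1.0782]  P^-=[0.5231 0.0958; 0.0958 0.9407]  S=[0.8055]  K=[0.6624; 0.2474]  nu=[-2.4046]  x^+=[-1.4797, -1.6731]  P^+=[0.1696 -0.0362; -0.0362 0.8914]
step 3: x^-=[-1.5511, -2.0025]  P^-=[0.5028 0.1146; 0.1146 1.2194]  S=[0.7927]  K=[0.6501; 0.3138]  nu=[1.1314]  x^+=[-0.8156, -1.6475]  P^+=[0.1677 -0.0471; -0.0471 1.1414]

P_post[0,0] = 0.1677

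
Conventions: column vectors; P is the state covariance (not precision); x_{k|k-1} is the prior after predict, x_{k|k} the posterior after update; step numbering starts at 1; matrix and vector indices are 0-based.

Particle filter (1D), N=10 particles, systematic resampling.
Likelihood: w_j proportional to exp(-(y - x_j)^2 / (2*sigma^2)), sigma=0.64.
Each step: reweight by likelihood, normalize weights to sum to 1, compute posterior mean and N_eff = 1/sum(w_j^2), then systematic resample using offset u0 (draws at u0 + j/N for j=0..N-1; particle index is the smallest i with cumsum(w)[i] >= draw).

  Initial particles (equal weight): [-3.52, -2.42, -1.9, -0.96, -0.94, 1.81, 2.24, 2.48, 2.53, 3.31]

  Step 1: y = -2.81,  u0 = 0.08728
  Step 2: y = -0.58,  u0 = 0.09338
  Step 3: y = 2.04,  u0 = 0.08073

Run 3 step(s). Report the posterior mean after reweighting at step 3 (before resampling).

step 1: w=[0.3063, 0.4708, 0.2063, 0.0087, 0.0079, 0.0000, 0.0000, 0.0000, 0.0000, 0.0000]  mean=-2.6253  Neff=2.7921  idx=[0, 0, 0, 1, 1, 1, 1, 2, 2, 3]
step 2: w=[0.0000, 0.0000, 0.0000, 0.0141, 0.0141, 0.0141, 0.0141, 0.1045, 0.1045, 0.7348]  mean=-1.2387  Neff=1.7777  idx=[7, 8, 9, 9, 9, 9, 9, 9, 9, 9]
step 3: w=[0.0000, 0.0000, 0.1250, 0.1250, 0.1250, 0.1250, 0.1250, 0.1250, 0.1250, 0.1250]  mean=-0.9601  Neff=8.0014  idx=[2, 3, 4, 5, 5, 6, 7, 8, 9, 9]

post_mean = -0.9601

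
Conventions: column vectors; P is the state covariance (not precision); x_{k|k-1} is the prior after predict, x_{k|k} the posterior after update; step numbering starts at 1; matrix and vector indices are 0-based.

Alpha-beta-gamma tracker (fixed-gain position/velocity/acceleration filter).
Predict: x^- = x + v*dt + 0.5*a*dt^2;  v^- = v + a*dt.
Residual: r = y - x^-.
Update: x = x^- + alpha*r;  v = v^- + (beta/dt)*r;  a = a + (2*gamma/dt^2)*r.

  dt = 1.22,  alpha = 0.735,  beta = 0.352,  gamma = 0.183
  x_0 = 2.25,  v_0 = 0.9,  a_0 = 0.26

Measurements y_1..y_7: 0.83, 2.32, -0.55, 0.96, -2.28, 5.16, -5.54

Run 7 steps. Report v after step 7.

v_post = -0.0309

step 1: x_pred=3.5415  r=-2.7115  x^+=1.5485  v^+=0.4349  a^+=-0.4068
step 2: x_pred=1.7764  r=0.5436  x^+=2.1759  v^+=0.0955  a^+=-0.2731
step 3: x_pred=2.0892  r=-2.6392  x^+=0.1494  v^+=-0.9992  a^+=-0.9221
step 4: x_pred=-1.7558  r=2.7158  x^+=0.2403  v^+=-1.3405  a^+=-0.2542
step 5: x_pred=-1.5843  r=-0.6957  x^+=-2.0956  v^+=-1.8514  a^+=-0.4253
step 6: x_pred=-4.6709  r=9.8309  x^+=2.5548  v^+=0.4662  a^+=1.9921
step 7: x_pred=4.6061  r=-10.1461  x^+=-2.8513  v^+=-0.0309  a^+=-0.5028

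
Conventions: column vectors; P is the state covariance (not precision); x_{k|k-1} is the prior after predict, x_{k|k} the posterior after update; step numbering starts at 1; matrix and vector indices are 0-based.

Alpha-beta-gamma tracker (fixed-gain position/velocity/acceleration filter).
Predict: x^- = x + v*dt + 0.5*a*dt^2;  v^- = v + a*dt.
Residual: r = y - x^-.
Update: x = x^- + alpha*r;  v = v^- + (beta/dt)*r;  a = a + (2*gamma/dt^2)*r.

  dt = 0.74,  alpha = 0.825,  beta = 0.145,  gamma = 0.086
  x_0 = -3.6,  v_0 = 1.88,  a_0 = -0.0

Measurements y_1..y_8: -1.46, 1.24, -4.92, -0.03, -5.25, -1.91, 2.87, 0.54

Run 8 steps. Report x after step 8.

x_post = 0.5756

step 1: x_pred=-2.2088  r=0.7488  x^+=-1.5910  v^+=2.0267  a^+=0.2352
step 2: x_pred=-0.0269  r=1.2669  x^+=1.0183  v^+=2.4490  a^+=0.6331
step 3: x_pred=3.0039  r=-7.9239  x^+=-3.5333  v^+=1.3649  a^+=-1.8558
step 4: x_pred=-3.0314  r=3.0014  x^+=-0.5553  v^+=0.5797  a^+=-0.9130
step 5: x_pred=-0.3763  r=-4.8737  x^+=-4.3971  v^+=-1.0509  a^+=-2.4439
step 6: x_pred=-5.8439  r=3.9339  x^+=-2.5984  v^+=-2.0885  a^+=-1.2082
step 7: x_pred=-4.4748  r=7.3448  x^+=1.5847  v^+=-1.5435  a^+=1.0988
step 8: x_pred=0.7433  r=-0.2033  x^+=0.5756  v^+=-0.7702  a^+=1.0349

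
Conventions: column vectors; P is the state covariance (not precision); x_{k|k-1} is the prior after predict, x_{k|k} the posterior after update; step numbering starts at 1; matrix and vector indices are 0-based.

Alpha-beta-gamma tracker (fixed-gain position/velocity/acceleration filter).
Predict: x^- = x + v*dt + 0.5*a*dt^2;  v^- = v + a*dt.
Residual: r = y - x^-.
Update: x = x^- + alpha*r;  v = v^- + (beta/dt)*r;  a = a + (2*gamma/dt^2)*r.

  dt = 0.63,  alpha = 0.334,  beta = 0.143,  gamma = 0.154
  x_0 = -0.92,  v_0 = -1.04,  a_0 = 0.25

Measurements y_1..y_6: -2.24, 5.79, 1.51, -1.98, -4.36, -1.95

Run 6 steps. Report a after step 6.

a_post = -13.4646

step 1: x_pred=-1.5256  r=-0.7144  x^+=-1.7642  v^+=-1.0447  a^+=-0.3044
step 2: x_pred=-2.4827  r=8.2727  x^+=0.2804  v^+=0.6414  a^+=6.1154
step 3: x_pred=1.8980  r=-0.3880  x^+=1.7684  v^+=4.4060  a^+=5.8143
step 4: x_pred=5.6980  r=-7.6780  x^+=3.1336  v^+=6.3262  a^+=-0.1440
step 5: x_pred=7.0905  r=-11.4505  x^+=3.2660  v^+=3.6364  a^+=-9.0297
step 6: x_pred=3.7650  r=-5.7150  x^+=1.8562  v^+=-3.3495  a^+=-13.4646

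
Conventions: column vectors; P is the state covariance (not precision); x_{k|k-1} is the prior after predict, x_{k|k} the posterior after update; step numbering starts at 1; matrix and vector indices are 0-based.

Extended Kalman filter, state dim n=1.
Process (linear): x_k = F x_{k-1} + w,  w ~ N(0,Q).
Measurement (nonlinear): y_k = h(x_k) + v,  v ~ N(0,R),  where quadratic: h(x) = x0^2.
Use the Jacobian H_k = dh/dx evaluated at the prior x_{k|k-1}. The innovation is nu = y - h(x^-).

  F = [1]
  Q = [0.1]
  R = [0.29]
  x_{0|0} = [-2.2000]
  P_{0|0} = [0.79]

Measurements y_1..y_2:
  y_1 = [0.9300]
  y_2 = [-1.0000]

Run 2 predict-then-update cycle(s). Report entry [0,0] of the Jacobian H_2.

step 1: x^-=[-2.2000]  P^-=[0.8900]  H_jac=[-4.4000]  S=[17.5204]  K=[-0.2235]  nu=[-3.9100]  x^+=[-1.3261]  P^+=[0.0147]
step 2: x^-=[-1.3261]  P^-=[0.1147]  H_jac=[-2.6521]  S=[1.0970]  K=[-0.2774]  nu=[-2.7585]  x^+=[-0.5609]  P^+=[0.0303]

H_jac[0,0] = -2.6521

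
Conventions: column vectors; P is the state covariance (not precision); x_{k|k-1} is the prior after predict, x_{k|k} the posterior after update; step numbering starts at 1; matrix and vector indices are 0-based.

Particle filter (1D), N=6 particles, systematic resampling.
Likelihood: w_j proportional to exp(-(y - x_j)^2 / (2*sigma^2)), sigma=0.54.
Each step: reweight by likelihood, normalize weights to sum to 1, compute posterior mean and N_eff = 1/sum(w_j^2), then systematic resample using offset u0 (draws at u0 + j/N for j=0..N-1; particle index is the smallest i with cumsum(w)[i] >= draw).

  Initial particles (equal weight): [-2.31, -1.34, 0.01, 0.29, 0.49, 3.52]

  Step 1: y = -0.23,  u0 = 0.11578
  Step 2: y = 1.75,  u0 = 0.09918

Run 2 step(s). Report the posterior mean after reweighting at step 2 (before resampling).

post_mean = 0.3532

step 1: w=[0.0003, 0.0585, 0.4382, 0.3042, 0.1988, 0.0000]  mean=0.1110  Neff=3.0534  idx=[2, 2, 2, 3, 3, 4]
step 2: w=[0.0415, 0.0415, 0.0415, 0.1928, 0.1928, 0.4900]  mean=0.3532  Neff=3.1291  idx=[2, 3, 4, 5, 5, 5]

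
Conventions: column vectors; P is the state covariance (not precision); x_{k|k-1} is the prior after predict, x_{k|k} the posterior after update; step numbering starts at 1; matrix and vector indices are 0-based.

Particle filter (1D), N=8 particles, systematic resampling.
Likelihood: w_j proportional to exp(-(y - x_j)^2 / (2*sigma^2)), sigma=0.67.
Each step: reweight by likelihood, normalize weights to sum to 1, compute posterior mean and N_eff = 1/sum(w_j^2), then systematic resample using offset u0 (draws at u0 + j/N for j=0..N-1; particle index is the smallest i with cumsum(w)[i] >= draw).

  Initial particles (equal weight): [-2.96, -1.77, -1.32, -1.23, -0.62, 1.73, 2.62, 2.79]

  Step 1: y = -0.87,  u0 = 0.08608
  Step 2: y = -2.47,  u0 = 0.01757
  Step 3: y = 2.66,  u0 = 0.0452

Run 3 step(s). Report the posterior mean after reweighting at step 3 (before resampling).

step 1: w=[0.0026, 0.1348, 0.2651, 0.2875, 0.3099, 0.0002, 0.0000, 0.0000]  mean=-1.1415  Neff=3.7434  idx=[1, 2, 2, 3, 3, 4, 4, 4]
step 2: w=[0.3955, 0.1565, 0.1565, 0.1231, 0.1231, 0.0151, 0.0151, 0.0151]  mean=-1.4441  Neff=4.2300  idx=[0, 0, 0, 0, 1, 2, 3, 4]
step 3: w=[0.0023, 0.0023, 0.0023, 0.0023, 0.1548, 0.1548, 0.3407, 0.3407]  mean=-1.2628  Neff=3.5711  idx=[4, 5, 5, 6, 6, 7, 7, 7]

post_mean = -1.2628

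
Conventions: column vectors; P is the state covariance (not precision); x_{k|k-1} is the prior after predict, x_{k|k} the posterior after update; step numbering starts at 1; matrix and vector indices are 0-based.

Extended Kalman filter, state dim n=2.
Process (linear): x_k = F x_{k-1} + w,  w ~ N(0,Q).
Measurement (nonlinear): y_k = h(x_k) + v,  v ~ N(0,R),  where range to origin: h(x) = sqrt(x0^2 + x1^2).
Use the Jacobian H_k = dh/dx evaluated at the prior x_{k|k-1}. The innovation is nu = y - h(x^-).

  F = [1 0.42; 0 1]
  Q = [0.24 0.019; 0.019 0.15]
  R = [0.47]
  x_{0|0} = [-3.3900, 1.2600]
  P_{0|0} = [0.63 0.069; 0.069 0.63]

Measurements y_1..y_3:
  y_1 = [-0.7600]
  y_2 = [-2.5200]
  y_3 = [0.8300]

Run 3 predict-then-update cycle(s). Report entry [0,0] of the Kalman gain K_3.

step 1: x^-=[-2.8608, 1.2600]  P^-=[1.0391 0.3526; 0.3526 0.7800]  H_jac=[-0.9152 0.4031]  S=[1.2069]  K=[-0.6702; -0.0069]  nu=[-3.8860]  x^+=[-0.2565, 1.2867]  P^+=[0.4970 0.3470; 0.3470 0.7799]
step 2: x^-=[0.2839, 1.2867]  P^-=[1.1661 0.6936; 0.6936 0.9299]  H_jac=[0.2155 0.9765]  S=[1.7028]  K=[0.5453; 0.6211]  nu=[-3.8377]  x^+=[-1.8089, -1.0967]  P^+=[0.6597 0.1169; 0.1169 0.2731]
step 3: x^-=[-2.2695, -1.0967]  P^-=[1.0461 0.2506; 0.2506 0.4231]  H_jac=[-0.9004 -0.4351]  S=[1.5945]  K=[-0.6591; -0.2570]  nu=[-1.6906]  x^+=[-1.1552, -0.6623]  P^+=[0.3534 -0.0195; -0.0195 0.3178]

K[0,0] = -0.6591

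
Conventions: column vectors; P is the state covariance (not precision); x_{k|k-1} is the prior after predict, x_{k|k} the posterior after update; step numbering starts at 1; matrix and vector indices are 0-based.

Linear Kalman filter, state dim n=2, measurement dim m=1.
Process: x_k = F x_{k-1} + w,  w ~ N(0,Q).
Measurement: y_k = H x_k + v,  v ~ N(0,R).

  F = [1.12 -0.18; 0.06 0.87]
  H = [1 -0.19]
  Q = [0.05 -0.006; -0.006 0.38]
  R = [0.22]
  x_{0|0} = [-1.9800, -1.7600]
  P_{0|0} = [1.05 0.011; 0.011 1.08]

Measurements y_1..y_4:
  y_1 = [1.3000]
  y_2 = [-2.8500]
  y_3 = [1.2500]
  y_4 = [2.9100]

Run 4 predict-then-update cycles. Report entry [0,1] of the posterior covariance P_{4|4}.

P_post[0,1] = 0.0443

step 1: x^-=[-1.9008, -1.6500]  P^-=[1.3977 -0.0940; -0.0940 1.2024]  S=[1.6968]  K=[0.8342; -0.1900]  nu=[2.8873]  x^+=[0.5079, -2.1986]  P^+=[0.2168 0.1750; 0.1750 1.1411]
step 2: x^-=[0.9646, -1.8823]  P^-=[0.2883 -0.0015; -0.0015 1.2628]  S=[0.5545]  K=[0.5205; -0.4354]  nu=[-4.1722]  x^+=[-1.2071, -0.0658]  P^+=[0.1381 0.1242; 0.1242 1.1577]
step 3: x^-=[-1.3401, -0.1297]  P^-=[0.2107 -0.0584; -0.0584 1.2697]  S=[0.4987]  K=[0.4447; -0.6008]  nu=[2.5655]  x^+=[-0.1993, -1.6710]  P^+=[0.1121 0.0749; 0.0749 1.0897]
step 4: x^-=[0.0776, -1.4657]  P^-=[0.1957 -0.0970; -0.0970 1.2130]  S=[0.4963]  K=[0.4314; -0.6597]  nu=[2.5539]  x^+=[1.1793, -3.1506]  P^+=[0.1033 0.0443; 0.0443 0.9970]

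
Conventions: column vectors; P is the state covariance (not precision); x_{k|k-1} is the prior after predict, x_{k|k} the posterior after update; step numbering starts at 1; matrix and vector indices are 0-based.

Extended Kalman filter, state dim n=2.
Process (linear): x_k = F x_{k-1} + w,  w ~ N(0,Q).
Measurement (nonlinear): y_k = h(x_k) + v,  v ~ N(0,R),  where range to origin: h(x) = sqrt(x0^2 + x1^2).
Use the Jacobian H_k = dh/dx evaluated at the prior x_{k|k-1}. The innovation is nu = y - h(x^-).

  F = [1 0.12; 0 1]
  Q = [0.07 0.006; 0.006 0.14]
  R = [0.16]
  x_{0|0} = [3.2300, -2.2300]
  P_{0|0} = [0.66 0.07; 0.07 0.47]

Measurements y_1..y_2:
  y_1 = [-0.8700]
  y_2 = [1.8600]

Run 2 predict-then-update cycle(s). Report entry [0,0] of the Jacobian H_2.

H_jac[0,0] = -0.5196

step 1: x^-=[2.9624, -2.2300]  P^-=[0.7536 0.1324; 0.1324 0.6100]  H_jac=[0.7989 -0.6014]  S=[0.7344]  K=[0.7114; -0.3555]  nu=[-4.5779]  x^+=[-0.2942, -0.6025]  P^+=[0.3819 0.3181; 0.3181 0.5172]
step 2: x^-=[-0.3665, -0.6025]  P^-=[0.5357 0.3862; 0.3862 0.6572]  H_jac=[-0.5196 -0.8544]  S=[1.1273]  K=[-0.5396; -0.6761]  nu=[1.1548]  x^+=[-0.9896, -1.3833]  P^+=[0.2074 -0.0251; -0.0251 0.1419]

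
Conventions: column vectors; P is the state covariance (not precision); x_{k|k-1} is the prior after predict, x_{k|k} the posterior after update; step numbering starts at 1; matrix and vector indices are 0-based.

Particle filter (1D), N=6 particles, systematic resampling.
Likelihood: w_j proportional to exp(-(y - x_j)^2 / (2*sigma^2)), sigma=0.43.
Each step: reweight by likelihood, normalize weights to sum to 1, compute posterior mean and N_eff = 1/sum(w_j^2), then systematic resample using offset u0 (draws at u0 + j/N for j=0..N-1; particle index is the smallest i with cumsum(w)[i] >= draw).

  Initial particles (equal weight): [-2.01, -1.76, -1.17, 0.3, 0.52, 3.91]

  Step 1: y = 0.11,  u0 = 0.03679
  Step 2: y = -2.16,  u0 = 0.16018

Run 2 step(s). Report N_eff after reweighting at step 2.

step 1: w=[0.0000, 0.0001, 0.0077, 0.5838, 0.4085, 0.0000]  mean=0.3785  Neff=1.9696  idx=[3, 3, 3, 3, 4, 4]
step 2: w=[0.2443, 0.2443, 0.2443, 0.2443, 0.0115, 0.0115]  mean=0.3051  Neff=4.1855  idx=[0, 1, 2, 2, 3, 5]

N_eff = 4.1855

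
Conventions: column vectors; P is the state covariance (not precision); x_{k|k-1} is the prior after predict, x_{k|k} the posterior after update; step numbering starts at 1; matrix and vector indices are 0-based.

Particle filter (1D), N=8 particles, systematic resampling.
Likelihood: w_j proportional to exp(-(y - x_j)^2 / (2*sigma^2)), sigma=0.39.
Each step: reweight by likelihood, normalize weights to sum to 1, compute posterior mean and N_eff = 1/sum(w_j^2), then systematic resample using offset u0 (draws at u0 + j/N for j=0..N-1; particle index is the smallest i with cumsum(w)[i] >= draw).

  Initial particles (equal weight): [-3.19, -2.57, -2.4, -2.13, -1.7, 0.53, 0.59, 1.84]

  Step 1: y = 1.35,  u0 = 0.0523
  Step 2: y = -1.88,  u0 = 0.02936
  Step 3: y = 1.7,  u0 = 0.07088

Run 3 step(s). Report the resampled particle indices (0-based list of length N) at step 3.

step 1: w=[0.0000, 0.0000, 0.0000, 0.0000, 0.0000, 0.1537, 0.2099, 0.6365]  mean=1.3764  Neff=2.1153  idx=[5, 6, 6, 7, 7, 7, 7, 7]
step 2: w=[0.5669, 0.2165, 0.2165, 0.0000, 0.0000, 0.0000, 0.0000, 0.0000]  mean=0.5560  Neff=2.4085  idx=[0, 0, 0, 0, 0, 1, 1, 2]
step 3: w=[0.1031, 0.1031, 0.1031, 0.1031, 0.1031, 0.1616, 0.1616, 0.1616]  mean=0.5591  Neff=7.6091  idx=[0, 1, 3, 4, 5, 6, 6, 7]

resampled_idx = [0, 1, 3, 4, 5, 6, 6, 7]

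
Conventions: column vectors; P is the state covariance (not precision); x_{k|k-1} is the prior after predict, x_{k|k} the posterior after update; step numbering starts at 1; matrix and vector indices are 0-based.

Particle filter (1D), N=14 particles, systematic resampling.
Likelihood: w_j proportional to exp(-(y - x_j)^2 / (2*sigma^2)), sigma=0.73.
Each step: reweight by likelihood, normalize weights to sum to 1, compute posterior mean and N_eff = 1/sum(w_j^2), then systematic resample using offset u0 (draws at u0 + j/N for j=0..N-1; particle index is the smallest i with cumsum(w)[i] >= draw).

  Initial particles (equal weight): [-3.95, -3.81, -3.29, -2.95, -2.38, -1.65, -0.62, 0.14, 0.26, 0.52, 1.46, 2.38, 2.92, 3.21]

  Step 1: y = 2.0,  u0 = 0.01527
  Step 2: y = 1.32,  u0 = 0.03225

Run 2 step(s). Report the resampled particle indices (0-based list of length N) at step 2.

step 1: w=[0.0000, 0.0000, 0.0000, 0.0000, 0.0000, 0.0000, 0.0006, 0.0152, 0.0228, 0.0499, 0.2964, 0.3403, 0.1761, 0.0987]  mean=2.1074  Neff=4.0374  idx=[7, 9, 10, 10, 10, 10, 11, 11, 11, 11, 12, 12, 12, 13]
step 2: w=[0.0420, 0.0851, 0.1523, 0.1523, 0.1523, 0.1523, 0.0541, 0.0541, 0.0541, 0.0541, 0.0140, 0.0140, 0.0140, 0.0054]  mean=1.5945  Neff=8.7662  idx=[0, 1, 2, 2, 3, 3, 4, 4, 5, 5, 6, 7, 8, 10]

resampled_idx = [0, 1, 2, 2, 3, 3, 4, 4, 5, 5, 6, 7, 8, 10]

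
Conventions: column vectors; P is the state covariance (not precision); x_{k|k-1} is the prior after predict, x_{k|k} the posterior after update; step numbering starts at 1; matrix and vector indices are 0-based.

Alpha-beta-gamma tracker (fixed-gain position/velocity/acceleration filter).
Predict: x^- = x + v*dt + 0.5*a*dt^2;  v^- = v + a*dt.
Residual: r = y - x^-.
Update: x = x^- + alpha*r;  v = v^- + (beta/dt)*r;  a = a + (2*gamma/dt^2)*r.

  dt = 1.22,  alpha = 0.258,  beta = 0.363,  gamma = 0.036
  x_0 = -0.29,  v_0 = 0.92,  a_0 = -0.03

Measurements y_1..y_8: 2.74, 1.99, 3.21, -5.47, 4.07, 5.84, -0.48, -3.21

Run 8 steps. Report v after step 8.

step 1: x_pred=0.8101  r=1.9299  x^+=1.3080  v^+=1.4576  a^+=0.0634
step 2: x_pred=3.1335  r=-1.1435  x^+=2.8384  v^+=1.1947  a^+=0.0080
step 3: x_pred=4.3020  r=-1.0920  x^+=4.0202  v^+=0.8796  a^+=-0.0448
step 4: x_pred=5.0600  r=-10.5300  x^+=2.3433  v^+=-2.3081  a^+=-0.5542
step 5: x_pred=-0.8850  r=4.9550  x^+=0.3934  v^+=-1.5099  a^+=-0.3145
step 6: x_pred=-1.6827  r=7.5227  x^+=0.2581  v^+=0.3448  a^+=0.0494
step 7: x_pred=0.7156  r=-1.1956  x^+=0.4071  v^+=0.0494  a^+=-0.0084
step 8: x_pred=0.4611  r=-3.6711  x^+=-0.4860  v^+=-1.0532  a^+=-0.1860

v_post = -1.0532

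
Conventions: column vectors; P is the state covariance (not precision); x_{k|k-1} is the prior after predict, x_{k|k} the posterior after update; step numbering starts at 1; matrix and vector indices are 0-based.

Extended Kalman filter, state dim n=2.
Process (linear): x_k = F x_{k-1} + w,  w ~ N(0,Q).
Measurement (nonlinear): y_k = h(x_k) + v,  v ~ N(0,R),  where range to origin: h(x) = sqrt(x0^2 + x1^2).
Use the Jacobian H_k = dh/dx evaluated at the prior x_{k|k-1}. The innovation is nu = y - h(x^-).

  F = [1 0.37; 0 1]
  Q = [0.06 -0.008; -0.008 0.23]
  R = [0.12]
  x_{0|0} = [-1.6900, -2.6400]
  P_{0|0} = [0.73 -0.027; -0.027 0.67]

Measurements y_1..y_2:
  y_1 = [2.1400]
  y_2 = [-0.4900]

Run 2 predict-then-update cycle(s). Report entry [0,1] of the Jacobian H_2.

H_jac[0,1] = -0.5798

step 1: x^-=[-2.6668, -2.6400]  P^-=[0.8617 0.2129; 0.2129 0.9000]  H_jac=[-0.7107 -0.7035]  S=[1.2136]  K=[-0.6281; -0.6464]  nu=[-1.6125]  x^+=[-1.6540, -1.5976]  P^+=[0.3830 -0.2798; -0.2798 0.3929]
step 2: x^-=[-2.2452, -1.5976]  P^-=[0.2898 -0.1424; -0.1424 0.6229]  H_jac=[-0.8148 -0.5798]  S=[0.3872]  K=[-0.3965; -0.6330]  nu=[-3.2456]  x^+=[-0.9583, 0.4569]  P^+=[0.2289 -0.2396; -0.2396 0.4677]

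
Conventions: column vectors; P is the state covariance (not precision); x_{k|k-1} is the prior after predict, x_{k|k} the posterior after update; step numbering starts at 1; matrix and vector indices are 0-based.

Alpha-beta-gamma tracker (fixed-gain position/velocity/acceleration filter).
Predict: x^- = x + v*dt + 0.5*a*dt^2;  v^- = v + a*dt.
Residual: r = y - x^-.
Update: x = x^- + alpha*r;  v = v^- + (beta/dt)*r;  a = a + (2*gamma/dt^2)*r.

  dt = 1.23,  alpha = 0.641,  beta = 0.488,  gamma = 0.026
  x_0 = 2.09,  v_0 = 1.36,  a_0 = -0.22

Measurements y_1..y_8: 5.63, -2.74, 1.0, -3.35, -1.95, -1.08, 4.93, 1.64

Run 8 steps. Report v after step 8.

v_post = 1.3594

step 1: x_pred=3.5964  r=2.0336  x^+=4.8999  v^+=1.8962  a^+=-0.1501
step 2: x_pred=7.1188  r=-9.8588  x^+=0.7993  v^+=-2.1998  a^+=-0.4890
step 3: x_pred=-2.2764  r=3.2764  x^+=-0.1762  v^+=-1.5014  a^+=-0.3763
step 4: x_pred=-2.3076  r=-1.0424  x^+=-2.9758  v^+=-2.3778  a^+=-0.4122
step 5: x_pred=-6.2123  r=4.2623  x^+=-3.4802  v^+=-1.1938  a^+=-0.2657
step 6: x_pred=-5.1495  r=4.0695  x^+=-2.5409  v^+=0.0940  a^+=-0.1258
step 7: x_pred=-2.5205  r=7.4505  x^+=2.2553  v^+=2.8952  a^+=0.1303
step 8: x_pred=5.9150  r=-4.2750  x^+=3.1747  v^+=1.3594  a^+=-0.0167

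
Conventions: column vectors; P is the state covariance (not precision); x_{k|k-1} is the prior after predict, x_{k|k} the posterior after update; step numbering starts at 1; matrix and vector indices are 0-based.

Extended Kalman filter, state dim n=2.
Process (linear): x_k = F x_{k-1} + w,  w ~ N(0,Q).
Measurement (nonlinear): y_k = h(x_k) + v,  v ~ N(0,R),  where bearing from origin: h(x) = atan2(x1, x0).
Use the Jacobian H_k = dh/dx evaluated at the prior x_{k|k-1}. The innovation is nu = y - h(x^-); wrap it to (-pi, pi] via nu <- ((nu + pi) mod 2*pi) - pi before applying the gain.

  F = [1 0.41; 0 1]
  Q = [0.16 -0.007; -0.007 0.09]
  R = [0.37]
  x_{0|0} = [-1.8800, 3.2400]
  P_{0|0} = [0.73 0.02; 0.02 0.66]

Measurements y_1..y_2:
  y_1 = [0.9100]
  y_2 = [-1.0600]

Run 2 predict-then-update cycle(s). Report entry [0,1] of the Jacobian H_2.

H_jac[0,1] = 0.1020

step 1: x^-=[-0.5516, 3.2400]  P^-=[1.0173 0.2836; 0.2836 0.7500]  H_jac=[-0.2999 -0.0511]  S=[0.4722]  K=[-0.6769; -0.2613]  nu=[-0.8294]  x^+=[0.0099, 3.4567]  P^+=[0.8010 0.2001; 0.2001 0.7178]
step 2: x^-=[1.4271, 3.4567]  P^-=[1.2457 0.4874; 0.4874 0.8078]  H_jac=[-0.2472 0.1020]  S=[0.4299]  K=[-0.6005; -0.0885]  nu=[-2.2393]  x^+=[2.7717, 3.6548]  P^+=[1.0907 0.4645; 0.4645 0.8044]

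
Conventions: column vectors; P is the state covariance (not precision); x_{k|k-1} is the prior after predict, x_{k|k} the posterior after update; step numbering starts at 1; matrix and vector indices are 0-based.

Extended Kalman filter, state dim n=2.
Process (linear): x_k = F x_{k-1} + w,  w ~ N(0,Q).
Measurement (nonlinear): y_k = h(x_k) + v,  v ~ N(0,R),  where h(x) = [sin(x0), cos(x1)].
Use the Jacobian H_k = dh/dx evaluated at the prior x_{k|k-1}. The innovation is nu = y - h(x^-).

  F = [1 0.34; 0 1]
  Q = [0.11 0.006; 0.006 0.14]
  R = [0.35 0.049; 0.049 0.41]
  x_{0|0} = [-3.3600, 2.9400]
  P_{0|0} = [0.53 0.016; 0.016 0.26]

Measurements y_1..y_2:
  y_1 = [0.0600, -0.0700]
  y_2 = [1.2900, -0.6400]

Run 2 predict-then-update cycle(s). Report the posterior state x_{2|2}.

x_post = [-2.9155, 2.4073]

step 1: x^-=[-2.3604, 2.9400]  P^-=[0.6809 0.1104; 0.1104 0.4000]  H_jac=[-0.7101 0.0000; 0.0000 -0.2002]  S=[0.6933 0.0647; 0.0647 0.4260]  K=[-0.7025 0.0548; -0.0969 -0.1733]  nu=[0.7641, 0.9097]  x^+=[-2.8473, 2.7083]  P^+=[0.3425 0.0597; 0.0597 0.3785]
step 2: x^-=[-1.9265, 2.7083]  P^-=[0.5368 0.1944; 0.1944 0.5185]  H_jac=[-0.3483 0.0000; 0.0000 -0.4198]  S=[0.4151 0.0774; 0.0774 0.5014]  K=[-0.4325 -0.0960; -0.0846 -0.4211]  nu=[2.2274, 0.2676]  x^+=[-2.9155, 2.4073]  P^+=[0.4482 0.1442; 0.1442 0.4211]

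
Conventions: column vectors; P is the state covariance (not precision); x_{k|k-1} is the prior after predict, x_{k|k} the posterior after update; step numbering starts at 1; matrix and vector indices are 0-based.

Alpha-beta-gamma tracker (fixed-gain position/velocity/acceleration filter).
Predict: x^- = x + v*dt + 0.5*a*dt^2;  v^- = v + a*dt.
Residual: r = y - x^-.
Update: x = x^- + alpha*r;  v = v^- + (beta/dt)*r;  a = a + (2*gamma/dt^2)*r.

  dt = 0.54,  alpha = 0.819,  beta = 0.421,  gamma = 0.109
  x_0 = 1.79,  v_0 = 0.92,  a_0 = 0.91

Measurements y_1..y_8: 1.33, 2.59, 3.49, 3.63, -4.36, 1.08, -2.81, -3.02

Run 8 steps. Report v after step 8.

v_post = -3.1912

step 1: x_pred=2.4195  r=-1.0895  x^+=1.5272  v^+=0.5620  a^+=0.0955
step 2: x_pred=1.8446  r=0.7454  x^+=2.4551  v^+=1.1947  a^+=0.6528
step 3: x_pred=3.1954  r=0.2946  x^+=3.4367  v^+=1.7769  a^+=0.8730
step 4: x_pred=4.5235  r=-0.8935  x^+=3.7917  v^+=1.5517  a^+=0.2050
step 5: x_pred=4.6595  r=-9.0195  x^+=-2.7275  v^+=-5.3695  a^+=-6.5380
step 6: x_pred=-6.5802  r=7.6602  x^+=-0.3065  v^+=-2.9278  a^+=-0.8112
step 7: x_pred=-2.0058  r=-0.8042  x^+=-2.6644  v^+=-3.9929  a^+=-1.4124
step 8: x_pred=-5.0265  r=2.0065  x^+=-3.3832  v^+=-3.1912  a^+=0.0877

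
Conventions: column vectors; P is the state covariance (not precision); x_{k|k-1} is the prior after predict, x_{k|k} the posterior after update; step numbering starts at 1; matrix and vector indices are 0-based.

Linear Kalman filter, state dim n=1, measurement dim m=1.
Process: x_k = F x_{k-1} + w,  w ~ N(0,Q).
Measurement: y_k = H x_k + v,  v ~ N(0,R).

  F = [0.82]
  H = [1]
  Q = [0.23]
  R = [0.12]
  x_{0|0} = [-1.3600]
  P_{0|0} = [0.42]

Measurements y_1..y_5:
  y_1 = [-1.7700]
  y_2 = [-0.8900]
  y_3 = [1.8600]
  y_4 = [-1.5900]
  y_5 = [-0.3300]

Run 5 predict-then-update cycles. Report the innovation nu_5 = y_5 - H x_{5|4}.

step 1: x^-=[-1.1152]  P^-=[0.5124]  S=[0.6324]  K=[0.8102]  nu=[-0.6548]  x^+=[-1.6458]  P^+=[0.0972]
step 2: x^-=[-1.3495]  P^-=[0.2954]  S=[0.4154]  K=[0.7111]  nu=[0.4595]  x^+=[-1.0228]  P^+=[0.0853]
step 3: x^-=[-0.8387]  P^-=[0.2874]  S=[0.4074]  K=[0.7054]  nu=[2.6987]  x^+=[1.0651]  P^+=[0.0847]
step 4: x^-=[0.8734]  P^-=[0.2869]  S=[0.4069]  K=[0.7051]  nu=[-2.4634]  x^+=[-0.8636]  P^+=[0.0846]
step 5: x^-=[-0.7081]  P^-=[0.2869]  S=[0.4069]  K=[0.7051]  nu=[0.3781]  x^+=[-0.4415]  P^+=[0.0846]

innov = [0.3781]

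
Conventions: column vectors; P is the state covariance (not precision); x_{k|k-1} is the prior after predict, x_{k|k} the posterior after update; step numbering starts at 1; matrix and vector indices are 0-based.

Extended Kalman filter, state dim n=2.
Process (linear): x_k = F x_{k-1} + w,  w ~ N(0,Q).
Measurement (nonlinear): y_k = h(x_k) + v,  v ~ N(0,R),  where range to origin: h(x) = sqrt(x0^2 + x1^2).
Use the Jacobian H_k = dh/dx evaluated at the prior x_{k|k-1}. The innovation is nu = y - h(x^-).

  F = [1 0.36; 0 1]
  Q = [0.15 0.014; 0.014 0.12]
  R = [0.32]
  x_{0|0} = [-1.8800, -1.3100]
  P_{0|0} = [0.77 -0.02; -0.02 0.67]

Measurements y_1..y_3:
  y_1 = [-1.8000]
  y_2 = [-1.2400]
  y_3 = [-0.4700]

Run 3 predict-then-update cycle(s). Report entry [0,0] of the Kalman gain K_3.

K[0,0] = -0.3037

step 1: x^-=[-2.3516, -1.3100]  P^-=[0.9924 0.2352; 0.2352 0.7900]  H_jac=[-0.8736 -0.4867]  S=[1.4645]  K=[-0.6702; -0.4028]  nu=[-4.4919]  x^+=[0.6587, 0.4994]  P^+=[0.3347 -0.1601; -0.1601 0.5524]
step 2: x^-=[0.8385, 0.4994]  P^-=[0.4410 0.0527; 0.0527 0.6724]  H_jac=[0.8591 0.5117]  S=[0.8679]  K=[0.4676; 0.4486]  nu=[-2.2160]  x^+=[-0.1977, -0.4947]  P^+=[0.2512 -0.1294; -0.1294 0.4977]
step 3: x^-=[-0.3758, -0.4947]  P^-=[0.3726 0.0638; 0.0638 0.6177]  H_jac=[-0.6049 -0.7963]  S=[0.9095]  K=[-0.3037; -0.5833]  nu=[-1.0912]  x^+=[-0.0444, 0.1418]  P^+=[0.2887 -0.0973; -0.0973 0.3083]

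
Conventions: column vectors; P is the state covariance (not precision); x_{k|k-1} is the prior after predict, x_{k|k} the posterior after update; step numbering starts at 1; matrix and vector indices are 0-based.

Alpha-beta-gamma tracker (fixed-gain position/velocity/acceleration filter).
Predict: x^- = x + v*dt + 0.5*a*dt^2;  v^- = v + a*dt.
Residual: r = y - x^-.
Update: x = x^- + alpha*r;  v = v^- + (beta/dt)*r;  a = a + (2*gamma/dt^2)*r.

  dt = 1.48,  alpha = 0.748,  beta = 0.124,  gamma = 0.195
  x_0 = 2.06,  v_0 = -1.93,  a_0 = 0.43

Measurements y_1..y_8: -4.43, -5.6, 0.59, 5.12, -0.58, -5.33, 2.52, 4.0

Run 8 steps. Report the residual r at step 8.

resid = -1.4413

step 1: x_pred=-0.3255  r=-4.1045  x^+=-3.3957  v^+=-1.6375  a^+=-0.3008
step 2: x_pred=-6.1486  r=0.5486  x^+=-5.7382  v^+=-2.0367  a^+=-0.2031
step 3: x_pred=-8.9751  r=9.5651  x^+=-1.8204  v^+=-1.5360  a^+=1.4999
step 4: x_pred=-2.4509  r=7.5709  x^+=3.2121  v^+=1.3182  a^+=2.8479
step 5: x_pred=8.2822  r=-8.8622  x^+=1.6533  v^+=4.7907  a^+=1.2700
step 6: x_pred=10.1344  r=-15.4644  x^+=-1.4330  v^+=5.3746  a^+=-1.4834
step 7: x_pred=4.8968  r=-2.3768  x^+=3.1190  v^+=2.9800  a^+=-1.9066
step 8: x_pred=5.4413  r=-1.4413  x^+=4.3632  v^+=0.0375  a^+=-2.1632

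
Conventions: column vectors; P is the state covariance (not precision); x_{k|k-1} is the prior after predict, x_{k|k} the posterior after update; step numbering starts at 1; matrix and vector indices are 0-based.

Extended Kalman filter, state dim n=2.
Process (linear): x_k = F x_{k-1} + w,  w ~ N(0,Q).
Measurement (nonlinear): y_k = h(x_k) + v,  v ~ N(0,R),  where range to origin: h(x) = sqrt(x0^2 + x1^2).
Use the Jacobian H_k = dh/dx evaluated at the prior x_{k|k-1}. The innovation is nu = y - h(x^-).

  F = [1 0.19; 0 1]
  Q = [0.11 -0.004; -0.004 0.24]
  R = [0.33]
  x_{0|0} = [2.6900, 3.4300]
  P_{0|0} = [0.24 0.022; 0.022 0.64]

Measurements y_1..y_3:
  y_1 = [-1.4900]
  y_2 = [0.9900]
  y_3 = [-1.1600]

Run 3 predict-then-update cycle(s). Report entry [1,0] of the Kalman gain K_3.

K[1,0] = -0.3144

step 1: x^-=[3.3417, 3.4300]  P^-=[0.3815 0.1396; 0.1396 0.8800]  H_jac=[0.6978 0.7163]  S=[1.1068]  K=[0.3309; 0.6575]  nu=[-6.2787]  x^+=[1.2643, -0.6984]  P^+=[0.2603 -0.1012; -0.1012 0.4015]
step 2: x^-=[1.1317, -0.6984]  P^-=[0.3464 -0.0289; -0.0289 0.6415]  H_jac=[0.8510 -0.5252]  S=[0.7836]  K=[0.3955; -0.4613]  nu=[-0.3398]  x^+=[0.9973, -0.5416]  P^+=[0.2238 0.1141; 0.1141 0.4747]
step 3: x^-=[0.8943, -0.5416]  P^-=[0.3943 0.2003; 0.2003 0.7147]  H_jac=[0.8554 -0.5180]  S=[0.6328]  K=[0.3690; -0.3144]  nu=[-2.2056]  x^+=[0.0805, 0.1518]  P^+=[0.3081 0.2737; 0.2737 0.6522]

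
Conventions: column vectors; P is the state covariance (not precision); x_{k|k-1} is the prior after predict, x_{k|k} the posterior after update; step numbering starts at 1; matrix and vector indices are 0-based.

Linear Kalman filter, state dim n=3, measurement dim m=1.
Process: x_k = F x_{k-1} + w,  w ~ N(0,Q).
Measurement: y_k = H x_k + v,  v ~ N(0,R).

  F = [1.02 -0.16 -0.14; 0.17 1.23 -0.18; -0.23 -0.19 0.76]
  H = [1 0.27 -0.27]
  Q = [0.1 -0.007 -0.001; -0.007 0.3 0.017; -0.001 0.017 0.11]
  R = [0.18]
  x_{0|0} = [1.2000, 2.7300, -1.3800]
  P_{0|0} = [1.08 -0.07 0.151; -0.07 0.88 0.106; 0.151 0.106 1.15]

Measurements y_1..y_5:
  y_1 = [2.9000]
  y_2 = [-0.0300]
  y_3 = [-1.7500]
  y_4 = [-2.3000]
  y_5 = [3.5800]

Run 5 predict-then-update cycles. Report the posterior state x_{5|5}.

step 1: x^-=[0.9804, 3.8103, -1.8435]  P^-=[1.2532 -0.0964 -0.2271; -0.0964 1.6144 -0.2377; -0.2271 -0.2377 0.7736]  S=[1.7125]  K=[0.7524; 0.2357; -0.2921]  nu=[0.3931]  x^+=[1.2761, 3.9030, -1.9583]  P^+=[0.2837 -0.4001 0.1492; -0.4001 1.5192 -0.1198; 0.1492 -0.1198 0.6275]
step 2: x^-=[0.9514, 5.3701, -2.5234]  P^-=[0.5290 -0.7458 0.1065; -0.7458 2.5035 -0.3995; 0.1065 -0.3995 0.4898]  S=[0.5252]  K=[0.5691; 0.0723; -0.2544]  nu=[-3.1126]  x^+=[-0.8199, 5.1449, -1.7317]  P^+=[0.3589 -0.7674 0.1825; -0.7674 2.5008 -0.3898; 0.1825 -0.3898 0.4558]
step 3: x^-=[-1.4171, 6.5005, -2.1050]  P^-=[0.7273 -1.3493 0.2472; -1.3493 3.9491 -0.7485; 0.2472 -0.7485 0.4642]  S=[0.4760]  K=[0.6223; -0.1702; -0.1685]  nu=[-2.6564]  x^+=[-3.0701, 6.9525, -1.6573]  P^+=[0.5430 -1.2989 0.2971; -1.2989 3.9353 -0.7622; 0.2971 -0.7622 0.4507]
step 4: x^-=[-4.0119, 8.3280, -1.8744]  P^-=[1.0794 -2.2226 0.4595; -2.2226 6.0601 -1.2640; 0.4595 -1.2640 0.5438]  S=[0.4768]  K=[0.7451; -0.5141; -0.0599]  nu=[-1.0427]  x^+=[-4.7889, 8.8641, -1.8120]  P^+=[0.8147 -2.0400 0.4808; -2.0400 5.9340 -1.2787; 0.4808 -1.2787 0.5421]
step 5: x^-=[-6.0492, 10.4149, -1.9598]  P^-=[1.5814 -3.4401 0.7605; -3.4401 9.0024 -1.9898; 0.7605 -1.9898 0.7033]  S=[0.4907]  K=[0.9114; -0.9623; 0.0681]  nu=[6.2880]  x^+=[-0.3183, 4.3640, -1.5318]  P^+=[1.1738 -3.0097 0.7301; -3.0097 8.5480 -1.9576; 0.7301 -1.9576 0.7011]

x_post = [-0.3183, 4.3640, -1.5318]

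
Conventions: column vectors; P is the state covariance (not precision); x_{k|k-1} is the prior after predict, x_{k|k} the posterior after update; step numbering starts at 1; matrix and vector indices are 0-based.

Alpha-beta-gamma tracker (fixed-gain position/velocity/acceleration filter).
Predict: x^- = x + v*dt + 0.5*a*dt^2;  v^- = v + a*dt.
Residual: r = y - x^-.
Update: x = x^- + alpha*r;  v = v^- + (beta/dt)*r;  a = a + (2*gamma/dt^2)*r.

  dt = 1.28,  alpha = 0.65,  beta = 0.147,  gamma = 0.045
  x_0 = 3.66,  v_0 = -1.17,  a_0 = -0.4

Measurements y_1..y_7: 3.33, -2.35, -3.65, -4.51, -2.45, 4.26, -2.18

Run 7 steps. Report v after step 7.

step 1: x_pred=1.8347  r=1.4953  x^+=2.8067  v^+=-1.5103  a^+=-0.3179
step 2: x_pred=0.6131  r=-2.9631  x^+=-1.3129  v^+=-2.2574  a^+=-0.4806
step 3: x_pred=-4.5962  r=0.9462  x^+=-3.9812  v^+=-2.7640  a^+=-0.4287
step 4: x_pred=-7.8702  r=3.3602  x^+=-5.6861  v^+=-2.9268  a^+=-0.2441
step 5: x_pred=-9.6323  r=7.1823  x^+=-4.9638  v^+=-2.4143  a^+=0.1505
step 6: x_pred=-7.9309  r=12.1909  x^+=-0.0068  v^+=-0.8217  a^+=0.8201
step 7: x_pred=-0.3867  r=-1.7933  x^+=-1.5524  v^+=0.0221  a^+=0.7216

v_post = 0.0221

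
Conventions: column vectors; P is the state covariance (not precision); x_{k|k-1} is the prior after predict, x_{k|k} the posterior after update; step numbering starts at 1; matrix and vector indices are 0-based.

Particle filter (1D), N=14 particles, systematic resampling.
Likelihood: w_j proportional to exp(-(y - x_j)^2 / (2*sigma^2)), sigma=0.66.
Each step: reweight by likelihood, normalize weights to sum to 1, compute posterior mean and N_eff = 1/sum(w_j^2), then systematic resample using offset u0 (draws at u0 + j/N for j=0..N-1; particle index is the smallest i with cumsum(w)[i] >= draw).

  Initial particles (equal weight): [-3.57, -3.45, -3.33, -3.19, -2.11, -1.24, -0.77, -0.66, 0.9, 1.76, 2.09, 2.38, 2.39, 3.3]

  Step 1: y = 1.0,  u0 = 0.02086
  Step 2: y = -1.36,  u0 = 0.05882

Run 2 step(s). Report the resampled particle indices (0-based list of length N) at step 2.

step 1: w=[0.0000, 0.0000, 0.0000, 0.0000, 0.0000, 0.0015, 0.0133, 0.0206, 0.4808, 0.2506, 0.1244, 0.0547, 0.0529, 0.0011]  mean=1.3683  Neff=3.1658  idx=[7, 8, 8, 8, 8, 8, 8, 9, 9, 9, 9, 10, 10, 12]
step 2: w=[0.9708, 0.0048, 0.0048, 0.0048, 0.0048, 0.0048, 0.0048, 0.0000, 0.0000, 0.0000, 0.0000, 0.0000, 0.0000, 0.0000]  mean=-0.6144  Neff=1.0608  idx=[0, 0, 0, 0, 0, 0, 0, 0, 0, 0, 0, 0, 0, 4]

resampled_idx = [0, 0, 0, 0, 0, 0, 0, 0, 0, 0, 0, 0, 0, 4]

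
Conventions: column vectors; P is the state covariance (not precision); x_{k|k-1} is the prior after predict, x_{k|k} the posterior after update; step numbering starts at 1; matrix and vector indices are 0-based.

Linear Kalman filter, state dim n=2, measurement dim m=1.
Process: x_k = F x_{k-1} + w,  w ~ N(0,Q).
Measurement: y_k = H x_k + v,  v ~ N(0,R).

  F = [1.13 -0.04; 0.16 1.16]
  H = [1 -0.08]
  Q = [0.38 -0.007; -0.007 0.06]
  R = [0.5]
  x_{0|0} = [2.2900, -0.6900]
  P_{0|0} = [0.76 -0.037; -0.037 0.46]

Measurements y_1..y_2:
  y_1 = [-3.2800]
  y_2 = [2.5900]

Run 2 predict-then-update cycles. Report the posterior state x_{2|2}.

x_post = [0.8710, -0.7313]

step 1: x^-=[2.6153, -0.4340]  P^-=[1.3545 0.0608; 0.0608 0.6847]  S=[1.8492]  K=[0.7299; 0.0033]  nu=[-5.9300]  x^+=[-1.7128, -0.4533]  P^+=[0.3694 0.0564; 0.0564 0.6847]
step 2: x^-=[-1.9174, -0.7999]  P^-=[0.8477 0.1016; 0.1016 1.0117]  S=[1.3380]  K=[0.6275; 0.0154]  nu=[4.4434]  x^+=[0.8710, -0.7313]  P^+=[0.3209 0.0886; 0.0886 1.0114]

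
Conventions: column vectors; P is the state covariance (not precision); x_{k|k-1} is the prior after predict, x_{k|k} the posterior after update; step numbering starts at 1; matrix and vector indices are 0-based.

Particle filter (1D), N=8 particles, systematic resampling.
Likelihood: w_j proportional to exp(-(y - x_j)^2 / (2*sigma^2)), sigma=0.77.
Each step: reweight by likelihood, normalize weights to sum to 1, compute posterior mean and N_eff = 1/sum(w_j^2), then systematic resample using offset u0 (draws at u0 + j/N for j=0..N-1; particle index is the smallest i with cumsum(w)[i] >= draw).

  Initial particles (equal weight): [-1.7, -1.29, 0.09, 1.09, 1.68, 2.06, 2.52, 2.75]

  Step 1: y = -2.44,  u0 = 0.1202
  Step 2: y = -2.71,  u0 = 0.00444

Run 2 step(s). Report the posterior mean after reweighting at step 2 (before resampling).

step 1: w=[0.6547, 0.3406, 0.0047, 0.0000, 0.0000, 0.0000, 0.0000, 0.0000]  mean=-1.5519  Neff=1.8361  idx=[0, 0, 0, 0, 0, 1, 1, 1]
step 2: w=[0.1589, 0.1589, 0.1589, 0.1589, 0.1589, 0.0686, 0.0686, 0.0686]  mean=-1.6157  Neff=7.1283  idx=[0, 0, 1, 2, 3, 3, 4, 6]

post_mean = -1.6157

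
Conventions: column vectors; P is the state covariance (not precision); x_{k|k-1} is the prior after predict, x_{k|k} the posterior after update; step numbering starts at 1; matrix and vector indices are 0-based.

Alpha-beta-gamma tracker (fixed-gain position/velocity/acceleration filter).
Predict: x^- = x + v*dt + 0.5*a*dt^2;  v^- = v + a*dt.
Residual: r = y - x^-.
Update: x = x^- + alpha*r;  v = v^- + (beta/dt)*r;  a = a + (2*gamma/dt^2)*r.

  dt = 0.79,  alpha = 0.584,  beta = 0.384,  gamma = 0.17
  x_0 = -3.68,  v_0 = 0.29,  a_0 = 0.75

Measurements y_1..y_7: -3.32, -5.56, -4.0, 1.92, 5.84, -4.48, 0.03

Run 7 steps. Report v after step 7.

step 1: x_pred=-3.2169  r=-0.1031  x^+=-3.2771  v^+=0.8324  a^+=0.6938
step 2: x_pred=-2.4030  r=-3.1570  x^+=-4.2467  v^+=-0.1541  a^+=-1.0261
step 3: x_pred=-4.6886  r=0.6886  x^+=-4.2864  v^+=-0.6299  a^+=-0.6509
step 4: x_pred=-4.9872  r=6.9072  x^+=-0.9534  v^+=2.2133  a^+=3.1120
step 5: x_pred=1.7662  r=4.0738  x^+=4.1453  v^+=6.6519  a^+=5.3314
step 6: x_pred=11.0640  r=-15.5440  x^+=1.9863  v^+=3.3082  a^+=-3.1367
step 7: x_pred=3.6209  r=-3.5909  x^+=1.5238  v^+=-0.9153  a^+=-5.0930

v_post = -0.9153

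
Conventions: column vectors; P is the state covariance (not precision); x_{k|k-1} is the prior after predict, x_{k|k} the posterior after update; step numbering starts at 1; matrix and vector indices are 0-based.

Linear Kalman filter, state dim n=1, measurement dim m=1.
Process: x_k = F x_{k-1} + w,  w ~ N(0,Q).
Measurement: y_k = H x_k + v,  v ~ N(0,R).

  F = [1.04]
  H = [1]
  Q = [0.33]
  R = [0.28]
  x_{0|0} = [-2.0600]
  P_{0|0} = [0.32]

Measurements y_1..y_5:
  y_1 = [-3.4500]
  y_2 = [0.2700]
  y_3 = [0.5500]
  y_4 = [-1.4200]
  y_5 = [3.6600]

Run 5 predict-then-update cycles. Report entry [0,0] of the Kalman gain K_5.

K[0,0] = 0.6534

step 1: x^-=[-2.1424]  P^-=[0.6761]  S=[0.9561]  K=[0.7071]  nu=[-1.3076]  x^+=[-3.0671]  P^+=[0.1980]
step 2: x^-=[-3.1897]  P^-=[0.5442]  S=[0.8242]  K=[0.6603]  nu=[3.4597]  x^+=[-0.9054]  P^+=[0.1849]
step 3: x^-=[-0.9416]  P^-=[0.5300]  S=[0.8100]  K=[0.6543]  nu=[1.4916]  x^+=[0.0343]  P^+=[0.1832]
step 4: x^-=[0.0357]  P^-=[0.5282]  S=[0.8082]  K=[0.6535]  nu=[-1.4557]  x^+=[-0.9156]  P^+=[0.1830]
step 5: x^-=[-0.9523]  P^-=[0.5279]  S=[0.8079]  K=[0.6534]  nu=[4.6123]  x^+=[2.0615]  P^+=[0.1830]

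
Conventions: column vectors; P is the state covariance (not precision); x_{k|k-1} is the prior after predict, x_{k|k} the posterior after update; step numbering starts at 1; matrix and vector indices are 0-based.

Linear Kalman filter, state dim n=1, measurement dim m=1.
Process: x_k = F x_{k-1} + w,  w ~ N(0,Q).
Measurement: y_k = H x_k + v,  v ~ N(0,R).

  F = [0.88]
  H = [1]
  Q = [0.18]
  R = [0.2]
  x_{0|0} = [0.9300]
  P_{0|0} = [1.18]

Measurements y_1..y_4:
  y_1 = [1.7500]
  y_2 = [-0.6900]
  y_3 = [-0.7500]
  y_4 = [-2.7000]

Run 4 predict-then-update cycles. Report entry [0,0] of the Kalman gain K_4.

step 1: x^-=[0.8184]  P^-=[1.0938]  S=[1.2938]  K=[0.8454]  nu=[0.9316]  x^+=[1.6060]  P^+=[0.1691]
step 2: x^-=[1.4133]  P^-=[0.3109]  S=[0.5109]  K=[0.6086]  nu=[-2.1033]  x^+=[0.1333]  P^+=[0.1217]
step 3: x^-=[0.1173]  P^-=[0.2743]  S=[0.4743]  K=[0.5783]  nu=[-0.8673]  x^+=[-0.3842]  P^+=[0.1157]
step 4: x^-=[-0.3381]  P^-=[0.2696]  S=[0.4696]  K=[0.5741]  nu=[-2.3619]  x^+=[-1.6940]  P^+=[0.1148]

K[0,0] = 0.5741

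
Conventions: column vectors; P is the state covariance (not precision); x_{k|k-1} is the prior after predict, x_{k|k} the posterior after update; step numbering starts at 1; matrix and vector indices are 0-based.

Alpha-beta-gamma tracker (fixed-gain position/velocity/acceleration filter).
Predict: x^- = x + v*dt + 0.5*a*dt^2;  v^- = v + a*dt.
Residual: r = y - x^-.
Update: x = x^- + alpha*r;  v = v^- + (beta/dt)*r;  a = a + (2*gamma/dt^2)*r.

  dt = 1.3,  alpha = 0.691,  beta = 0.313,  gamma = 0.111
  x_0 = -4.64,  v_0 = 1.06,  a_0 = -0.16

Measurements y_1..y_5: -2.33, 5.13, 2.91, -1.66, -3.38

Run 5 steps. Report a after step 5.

a_post = -1.6204

step 1: x_pred=-3.3972  r=1.0672  x^+=-2.6598  v^+=1.1089  a^+=-0.0198
step 2: x_pred=-1.2349  r=6.3649  x^+=3.1633  v^+=2.6157  a^+=0.8163
step 3: x_pred=7.2534  r=-4.3434  x^+=4.2521  v^+=2.6311  a^+=0.2457
step 4: x_pred=7.8801  r=-9.5401  x^+=1.2879  v^+=0.6536  a^+=-1.0075
step 5: x_pred=1.2862  r=-4.6662  x^+=-1.9381  v^+=-1.7796  a^+=-1.6204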